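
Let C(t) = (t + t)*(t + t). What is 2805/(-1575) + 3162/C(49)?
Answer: -104567/72030 ≈ -1.4517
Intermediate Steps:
C(t) = 4*t² (C(t) = (2*t)*(2*t) = 4*t²)
2805/(-1575) + 3162/C(49) = 2805/(-1575) + 3162/((4*49²)) = 2805*(-1/1575) + 3162/((4*2401)) = -187/105 + 3162/9604 = -187/105 + 3162*(1/9604) = -187/105 + 1581/4802 = -104567/72030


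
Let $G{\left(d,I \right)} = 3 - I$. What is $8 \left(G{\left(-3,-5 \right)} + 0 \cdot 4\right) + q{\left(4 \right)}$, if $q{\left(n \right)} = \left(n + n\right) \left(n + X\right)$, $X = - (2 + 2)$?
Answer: $64$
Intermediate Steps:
$X = -4$ ($X = \left(-1\right) 4 = -4$)
$q{\left(n \right)} = 2 n \left(-4 + n\right)$ ($q{\left(n \right)} = \left(n + n\right) \left(n - 4\right) = 2 n \left(-4 + n\right)$)
$8 \left(G{\left(-3,-5 \right)} + 0 \cdot 4\right) + q{\left(4 \right)} = 8 \left(\left(3 - -5\right) + 0 \cdot 4\right) + 2 \cdot 4 \left(-4 + 4\right) = 8 \left(\left(3 + 5\right) + 0\right) + 2 \cdot 4 \cdot 0 = 8 \left(8 + 0\right) + 0 = 8 \cdot 8 + 0 = 64 + 0 = 64$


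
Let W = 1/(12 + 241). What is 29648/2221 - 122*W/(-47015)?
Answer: 352657153122/26418339695 ≈ 13.349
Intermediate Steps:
W = 1/253 ≈ 0.0039526
29648/2221 - 122*W/(-47015) = 29648/2221 - 122*1/253/(-47015) = 29648*(1/2221) - 122/253*(-1/47015) = 29648/2221 + 122/11894795 = 352657153122/26418339695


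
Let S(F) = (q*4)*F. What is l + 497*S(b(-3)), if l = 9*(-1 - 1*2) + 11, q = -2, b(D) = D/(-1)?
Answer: -11944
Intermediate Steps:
b(D) = -D (b(D) = D*(-1) = -D)
S(F) = -8*F (S(F) = (-2*4)*F = -8*F)
l = -16 (l = 9*(-1 - 2) + 11 = 9*(-3) + 11 = -27 + 11 = -16)
l + 497*S(b(-3)) = -16 + 497*(-(-8)*(-3)) = -16 + 497*(-8*3) = -16 + 497*(-24) = -16 - 11928 = -11944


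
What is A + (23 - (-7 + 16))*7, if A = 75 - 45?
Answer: 128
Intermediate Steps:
A = 30
A + (23 - (-7 + 16))*7 = 30 + (23 - (-7 + 16))*7 = 30 + (23 - 1*9)*7 = 30 + (23 - 9)*7 = 30 + 14*7 = 30 + 98 = 128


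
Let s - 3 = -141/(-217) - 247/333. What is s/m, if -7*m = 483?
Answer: -210137/4986009 ≈ -0.042145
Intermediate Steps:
s = 210137/72261 (s = 3 + (-141/(-217) - 247/333) = 3 + (-141*(-1/217) - 247*1/333) = 3 + (141/217 - 247/333) = 3 - 6646/72261 = 210137/72261 ≈ 2.9080)
m = -69 (m = -1/7*483 = -69)
s/m = (210137/72261)/(-69) = (210137/72261)*(-1/69) = -210137/4986009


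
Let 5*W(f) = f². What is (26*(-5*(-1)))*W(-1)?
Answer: 26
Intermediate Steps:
W(f) = f²/5
(26*(-5*(-1)))*W(-1) = (26*(-5*(-1)))*((⅕)*(-1)²) = (26*5)*((⅕)*1) = 130*(⅕) = 26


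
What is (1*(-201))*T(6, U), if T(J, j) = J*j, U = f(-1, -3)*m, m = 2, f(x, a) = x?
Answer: 2412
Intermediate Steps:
U = -2 (U = -1*2 = -2)
(1*(-201))*T(6, U) = (1*(-201))*(6*(-2)) = -201*(-12) = 2412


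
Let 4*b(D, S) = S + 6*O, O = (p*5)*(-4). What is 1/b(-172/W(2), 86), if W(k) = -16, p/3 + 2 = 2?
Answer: 2/43 ≈ 0.046512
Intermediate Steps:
p = 0 (p = -6 + 3*2 = -6 + 6 = 0)
O = 0 (O = (0*5)*(-4) = 0*(-4) = 0)
b(D, S) = S/4 (b(D, S) = (S + 6*0)/4 = (S + 0)/4 = S/4)
1/b(-172/W(2), 86) = 1/((¼)*86) = 1/(43/2) = 2/43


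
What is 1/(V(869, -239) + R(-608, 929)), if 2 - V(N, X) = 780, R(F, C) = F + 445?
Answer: -1/941 ≈ -0.0010627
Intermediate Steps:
R(F, C) = 445 + F
V(N, X) = -778 (V(N, X) = 2 - 1*780 = 2 - 780 = -778)
1/(V(869, -239) + R(-608, 929)) = 1/(-778 + (445 - 608)) = 1/(-778 - 163) = 1/(-941) = -1/941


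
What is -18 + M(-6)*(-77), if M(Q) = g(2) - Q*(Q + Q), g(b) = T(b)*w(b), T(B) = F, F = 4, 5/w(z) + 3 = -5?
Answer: 11437/2 ≈ 5718.5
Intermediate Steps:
w(z) = -5/8 (w(z) = 5/(-3 - 5) = 5/(-8) = 5*(-⅛) = -5/8)
T(B) = 4
g(b) = -5/2 (g(b) = 4*(-5/8) = -5/2)
M(Q) = -5/2 - 2*Q² (M(Q) = -5/2 - Q*(Q + Q) = -5/2 - Q*2*Q = -5/2 - 2*Q²)
-18 + M(-6)*(-77) = -18 + (-5/2 - 2*(-6)²)*(-77) = -18 + (-5/2 - 2*36)*(-77) = -18 + (-5/2 - 72)*(-77) = -18 - 149/2*(-77) = -18 + 11473/2 = 11437/2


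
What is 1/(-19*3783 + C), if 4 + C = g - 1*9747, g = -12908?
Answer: -1/94536 ≈ -1.0578e-5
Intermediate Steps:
C = -22659 (C = -4 + (-12908 - 1*9747) = -4 + (-12908 - 9747) = -4 - 22655 = -22659)
1/(-19*3783 + C) = 1/(-19*3783 - 22659) = 1/(-71877 - 22659) = 1/(-94536) = -1/94536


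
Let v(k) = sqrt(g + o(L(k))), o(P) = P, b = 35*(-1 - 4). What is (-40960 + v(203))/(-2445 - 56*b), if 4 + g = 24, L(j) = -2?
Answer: -8192/1471 + 3*sqrt(2)/7355 ≈ -5.5684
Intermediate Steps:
g = 20 (g = -4 + 24 = 20)
b = -175 (b = 35*(-5) = -175)
v(k) = 3*sqrt(2) (v(k) = sqrt(20 - 2) = sqrt(18) = 3*sqrt(2))
(-40960 + v(203))/(-2445 - 56*b) = (-40960 + 3*sqrt(2))/(-2445 - 56*(-175)) = (-40960 + 3*sqrt(2))/(-2445 + 9800) = (-40960 + 3*sqrt(2))/7355 = (-40960 + 3*sqrt(2))*(1/7355) = -8192/1471 + 3*sqrt(2)/7355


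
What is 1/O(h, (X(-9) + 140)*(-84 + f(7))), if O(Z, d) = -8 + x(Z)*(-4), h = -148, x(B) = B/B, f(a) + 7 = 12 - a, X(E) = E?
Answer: -1/12 ≈ -0.083333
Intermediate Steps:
f(a) = 5 - a (f(a) = -7 + (12 - a) = 5 - a)
x(B) = 1
O(Z, d) = -12 (O(Z, d) = -8 + 1*(-4) = -8 - 4 = -12)
1/O(h, (X(-9) + 140)*(-84 + f(7))) = 1/(-12) = -1/12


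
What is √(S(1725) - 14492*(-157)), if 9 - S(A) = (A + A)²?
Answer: I*√9627247 ≈ 3102.8*I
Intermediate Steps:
S(A) = 9 - 4*A² (S(A) = 9 - (A + A)² = 9 - (2*A)² = 9 - 4*A²)
√(S(1725) - 14492*(-157)) = √((9 - 4*1725²) - 14492*(-157)) = √((9 - 4*2975625) + 2275244) = √((9 - 11902500) + 2275244) = √(-11902491 + 2275244) = √(-9627247) = I*√9627247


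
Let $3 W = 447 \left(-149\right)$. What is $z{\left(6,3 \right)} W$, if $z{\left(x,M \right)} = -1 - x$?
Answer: $155407$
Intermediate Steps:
$W = -22201$ ($W = \frac{447 \left(-149\right)}{3} = \frac{1}{3} \left(-66603\right) = -22201$)
$z{\left(6,3 \right)} W = \left(-1 - 6\right) \left(-22201\right) = \left(-7\right) \left(-22201\right) = 155407$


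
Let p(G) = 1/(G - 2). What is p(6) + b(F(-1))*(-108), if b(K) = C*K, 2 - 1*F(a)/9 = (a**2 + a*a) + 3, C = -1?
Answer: -11663/4 ≈ -2915.8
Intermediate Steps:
F(a) = -9 - 18*a**2 (F(a) = 18 - 9*((a**2 + a*a) + 3) = 18 - 9*((a**2 + a**2) + 3) = 18 - 9*(2*a**2 + 3) = 18 - 9*(3 + 2*a**2) = 18 + (-27 - 18*a**2) = -9 - 18*a**2)
p(G) = 1/(-2 + G)
b(K) = -K
p(6) + b(F(-1))*(-108) = 1/(-2 + 6) - (-9 - 18*(-1)**2)*(-108) = 1/4 - (-9 - 18*1)*(-108) = 1/4 - (-9 - 18)*(-108) = 1/4 - 1*(-27)*(-108) = 1/4 + 27*(-108) = 1/4 - 2916 = -11663/4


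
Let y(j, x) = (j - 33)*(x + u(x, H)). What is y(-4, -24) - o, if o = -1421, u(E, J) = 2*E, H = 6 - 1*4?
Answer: 4085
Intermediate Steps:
H = 2 (H = 6 - 4 = 2)
y(j, x) = 3*x*(-33 + j) (y(j, x) = (j - 33)*(x + 2*x) = (-33 + j)*(3*x) = 3*x*(-33 + j))
y(-4, -24) - o = 3*(-24)*(-33 - 4) - 1*(-1421) = 3*(-24)*(-37) + 1421 = 2664 + 1421 = 4085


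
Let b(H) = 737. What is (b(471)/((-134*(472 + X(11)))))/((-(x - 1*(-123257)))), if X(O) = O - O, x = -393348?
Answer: -11/254965904 ≈ -4.3143e-8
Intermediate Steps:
X(O) = 0
(b(471)/((-134*(472 + X(11)))))/((-(x - 1*(-123257)))) = (737/((-134*(472 + 0))))/((-(-393348 - 1*(-123257)))) = (737/((-134*472)))/((-(-393348 + 123257))) = (737/(-63248))/((-1*(-270091))) = (737*(-1/63248))/270091 = -11/944*1/270091 = -11/254965904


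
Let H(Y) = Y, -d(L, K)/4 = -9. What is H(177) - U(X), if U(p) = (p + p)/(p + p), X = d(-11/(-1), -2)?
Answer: 176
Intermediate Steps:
d(L, K) = 36 (d(L, K) = -4*(-9) = 36)
X = 36
U(p) = 1 (U(p) = (2*p)/((2*p)) = (2*p)*(1/(2*p)) = 1)
H(177) - U(X) = 177 - 1*1 = 177 - 1 = 176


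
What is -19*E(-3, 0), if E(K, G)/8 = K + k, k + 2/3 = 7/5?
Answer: 5168/15 ≈ 344.53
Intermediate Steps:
k = 11/15 (k = -⅔ + 7/5 = 11/15 ≈ 0.73333)
E(K, G) = 88/15 + 8*K (E(K, G) = 8*(K + 11/15) = 8*(11/15 + K) = 88/15 + 8*K)
-19*E(-3, 0) = -19*(88/15 + 8*(-3)) = -19*(88/15 - 24) = -19*(-272/15) = 5168/15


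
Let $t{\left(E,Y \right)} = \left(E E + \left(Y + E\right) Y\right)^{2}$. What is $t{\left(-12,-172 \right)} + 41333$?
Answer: $1010772597$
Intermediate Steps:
$t{\left(E,Y \right)} = \left(E^{2} + Y \left(E + Y\right)\right)^{2}$ ($t{\left(E,Y \right)} = \left(E^{2} + \left(E + Y\right) Y\right)^{2} = \left(E^{2} + Y \left(E + Y\right)\right)^{2}$)
$t{\left(-12,-172 \right)} + 41333 = \left(\left(-12\right)^{2} + \left(-172\right)^{2} - -2064\right)^{2} + 41333 = \left(144 + 29584 + 2064\right)^{2} + 41333 = 31792^{2} + 41333 = 1010731264 + 41333 = 1010772597$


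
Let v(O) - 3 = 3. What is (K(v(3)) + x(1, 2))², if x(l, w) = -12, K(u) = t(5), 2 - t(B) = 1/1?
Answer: 121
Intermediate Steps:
t(B) = 1 (t(B) = 2 - 1/1 = 2 - 1*1 = 2 - 1 = 1)
v(O) = 6 (v(O) = 3 + 3 = 6)
K(u) = 1
(K(v(3)) + x(1, 2))² = (1 - 12)² = (-11)² = 121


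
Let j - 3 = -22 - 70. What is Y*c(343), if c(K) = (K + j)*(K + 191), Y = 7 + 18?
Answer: 3390900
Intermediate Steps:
Y = 25
j = -89 (j = 3 + (-22 - 70) = 3 - 92 = -89)
c(K) = (-89 + K)*(191 + K) (c(K) = (K - 89)*(K + 191) = (-89 + K)*(191 + K))
Y*c(343) = 25*(-16999 + 343² + 102*343) = 25*(-16999 + 117649 + 34986) = 25*135636 = 3390900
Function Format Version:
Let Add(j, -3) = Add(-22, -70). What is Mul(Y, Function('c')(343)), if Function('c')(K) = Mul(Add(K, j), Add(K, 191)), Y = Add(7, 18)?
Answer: 3390900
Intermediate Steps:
Y = 25
j = -89 (j = Add(3, Add(-22, -70)) = Add(3, -92) = -89)
Function('c')(K) = Mul(Add(-89, K), Add(191, K)) (Function('c')(K) = Mul(Add(K, -89), Add(K, 191)) = Mul(Add(-89, K), Add(191, K)))
Mul(Y, Function('c')(343)) = Mul(25, Add(-16999, Pow(343, 2), Mul(102, 343))) = Mul(25, Add(-16999, 117649, 34986)) = Mul(25, 135636) = 3390900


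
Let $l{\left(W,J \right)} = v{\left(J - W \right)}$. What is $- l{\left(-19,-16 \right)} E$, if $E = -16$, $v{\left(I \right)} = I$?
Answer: $48$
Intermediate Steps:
$l{\left(W,J \right)} = J - W$
$- l{\left(-19,-16 \right)} E = - \left(-16 - -19\right) \left(-16\right) = - \left(-16 + 19\right) \left(-16\right) = - 3 \left(-16\right) = \left(-1\right) \left(-48\right) = 48$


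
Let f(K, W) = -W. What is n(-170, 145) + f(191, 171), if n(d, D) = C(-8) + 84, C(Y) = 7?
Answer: -80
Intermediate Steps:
n(d, D) = 91 (n(d, D) = 7 + 84 = 91)
n(-170, 145) + f(191, 171) = 91 - 1*171 = 91 - 171 = -80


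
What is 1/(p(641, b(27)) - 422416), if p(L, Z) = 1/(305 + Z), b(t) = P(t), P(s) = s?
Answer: -332/140242111 ≈ -2.3673e-6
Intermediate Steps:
b(t) = t
1/(p(641, b(27)) - 422416) = 1/(1/(305 + 27) - 422416) = 1/(1/332 - 422416) = 1/(-140242111/332) = -332/140242111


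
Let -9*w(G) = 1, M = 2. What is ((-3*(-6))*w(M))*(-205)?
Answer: 410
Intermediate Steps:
w(G) = -⅑ (w(G) = -⅑*1 = -⅑)
((-3*(-6))*w(M))*(-205) = (-3*(-6)*(-⅑))*(-205) = (18*(-⅑))*(-205) = -2*(-205) = 410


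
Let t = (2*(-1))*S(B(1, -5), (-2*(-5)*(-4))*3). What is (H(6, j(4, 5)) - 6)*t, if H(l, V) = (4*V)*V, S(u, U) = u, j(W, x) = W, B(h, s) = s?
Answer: 580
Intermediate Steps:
H(l, V) = 4*V**2
t = 10 (t = (2*(-1))*(-5) = -2*(-5) = 10)
(H(6, j(4, 5)) - 6)*t = (4*4**2 - 6)*10 = (4*16 - 6)*10 = (64 - 6)*10 = 58*10 = 580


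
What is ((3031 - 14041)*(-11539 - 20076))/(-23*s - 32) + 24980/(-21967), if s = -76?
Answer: 115852359945/571142 ≈ 2.0284e+5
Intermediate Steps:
((3031 - 14041)*(-11539 - 20076))/(-23*s - 32) + 24980/(-21967) = ((3031 - 14041)*(-11539 - 20076))/(-23*(-76) - 32) + 24980/(-21967) = (-11010*(-31615))/(1748 - 32) + 24980*(-1/21967) = 348081150/1716 - 24980/21967 = 348081150*(1/1716) - 24980/21967 = 58013525/286 - 24980/21967 = 115852359945/571142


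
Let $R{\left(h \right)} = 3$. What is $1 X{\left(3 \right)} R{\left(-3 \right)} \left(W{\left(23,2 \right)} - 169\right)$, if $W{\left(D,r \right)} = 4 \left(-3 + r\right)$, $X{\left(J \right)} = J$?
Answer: $-1557$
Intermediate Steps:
$W{\left(D,r \right)} = -12 + 4 r$
$1 X{\left(3 \right)} R{\left(-3 \right)} \left(W{\left(23,2 \right)} - 169\right) = 1 \cdot 3 \cdot 3 \left(\left(-12 + 4 \cdot 2\right) - 169\right) = 3 \cdot 3 \left(\left(-12 + 8\right) - 169\right) = 9 \left(-4 - 169\right) = 9 \left(-173\right) = -1557$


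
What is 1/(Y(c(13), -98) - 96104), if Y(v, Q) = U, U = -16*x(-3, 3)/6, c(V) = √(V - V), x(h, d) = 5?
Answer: -3/288352 ≈ -1.0404e-5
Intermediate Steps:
c(V) = 0 (c(V) = √0 = 0)
U = -40/3 (U = -80/6 = -16*⅚ = -40/3 ≈ -13.333)
Y(v, Q) = -40/3
1/(Y(c(13), -98) - 96104) = 1/(-40/3 - 96104) = 1/(-288352/3) = -3/288352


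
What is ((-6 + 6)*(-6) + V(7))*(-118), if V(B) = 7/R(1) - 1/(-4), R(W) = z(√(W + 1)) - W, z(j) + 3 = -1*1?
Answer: 1357/10 ≈ 135.70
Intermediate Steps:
z(j) = -4 (z(j) = -3 - 1*1 = -3 - 1 = -4)
R(W) = -4 - W
V(B) = -23/20 (V(B) = 7/(-4 - 1*1) - 1/(-4) = 7/(-4 - 1) - 1*(-¼) = 7/(-5) + ¼ = 7*(-⅕) + ¼ = -7/5 + ¼ = -23/20)
((-6 + 6)*(-6) + V(7))*(-118) = ((-6 + 6)*(-6) - 23/20)*(-118) = (0*(-6) - 23/20)*(-118) = (0 - 23/20)*(-118) = -23/20*(-118) = 1357/10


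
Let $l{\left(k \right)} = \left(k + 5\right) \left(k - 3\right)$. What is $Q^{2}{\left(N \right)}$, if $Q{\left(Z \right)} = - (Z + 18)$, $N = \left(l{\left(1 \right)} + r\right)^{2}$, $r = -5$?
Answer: $94249$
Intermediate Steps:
$l{\left(k \right)} = \left(-3 + k\right) \left(5 + k\right)$ ($l{\left(k \right)} = \left(5 + k\right) \left(-3 + k\right) = \left(-3 + k\right) \left(5 + k\right)$)
$N = 289$ ($N = \left(\left(-15 + 1^{2} + 2 \cdot 1\right) - 5\right)^{2} = \left(\left(-15 + 1 + 2\right) - 5\right)^{2} = \left(-12 - 5\right)^{2} = \left(-17\right)^{2} = 289$)
$Q{\left(Z \right)} = -18 - Z$ ($Q{\left(Z \right)} = - (18 + Z) = -18 - Z$)
$Q^{2}{\left(N \right)} = \left(-18 - 289\right)^{2} = \left(-307\right)^{2} = 94249$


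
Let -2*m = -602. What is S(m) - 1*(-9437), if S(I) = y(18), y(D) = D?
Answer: 9455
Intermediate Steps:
m = 301 (m = -½*(-602) = 301)
S(I) = 18
S(m) - 1*(-9437) = 18 - 1*(-9437) = 18 + 9437 = 9455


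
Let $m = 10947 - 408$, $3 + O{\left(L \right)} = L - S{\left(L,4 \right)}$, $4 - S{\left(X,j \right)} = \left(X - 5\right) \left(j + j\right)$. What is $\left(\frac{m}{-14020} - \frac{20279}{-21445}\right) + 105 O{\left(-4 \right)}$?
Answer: $- \frac{104807360431}{12026356} \approx -8714.8$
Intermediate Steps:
$S{\left(X,j \right)} = 4 - 2 j \left(-5 + X\right)$ ($S{\left(X,j \right)} = 4 - \left(X - 5\right) \left(j + j\right) = 4 - \left(-5 + X\right) 2 j = 4 - 2 j \left(-5 + X\right)$)
$O{\left(L \right)} = -47 + 9 L$ ($O{\left(L \right)} = -3 - \left(4 + 40 - L - 2 L 4\right) = -3 + \left(L - \left(4 + 40 - 8 L\right)\right) = -3 + \left(L - \left(44 - 8 L\right)\right) = -3 + \left(L + \left(-44 + 8 L\right)\right) = -3 + \left(-44 + 9 L\right) = -47 + 9 L$)
$m = 10539$
$\left(\frac{m}{-14020} - \frac{20279}{-21445}\right) + 105 O{\left(-4 \right)} = \left(\frac{10539}{-14020} - \frac{20279}{-21445}\right) + 105 \left(-47 + 9 \left(-4\right)\right) = \left(10539 \left(- \frac{1}{14020}\right) - - \frac{20279}{21445}\right) + 105 \left(-47 - 36\right) = \left(- \frac{10539}{14020} + \frac{20279}{21445}\right) + 105 \left(-83\right) = \frac{2332109}{12026356} - 8715 = - \frac{104807360431}{12026356}$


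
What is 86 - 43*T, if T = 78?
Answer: -3268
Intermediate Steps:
86 - 43*T = 86 - 43*78 = 86 - 3354 = -3268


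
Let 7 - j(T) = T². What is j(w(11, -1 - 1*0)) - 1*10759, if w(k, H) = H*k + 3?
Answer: -10816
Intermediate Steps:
w(k, H) = 3 + H*k
j(T) = 7 - T²
j(w(11, -1 - 1*0)) - 1*10759 = (7 - (3 + (-1 - 1*0)*11)²) - 1*10759 = (7 - (3 + (-1 + 0)*11)²) - 10759 = (7 - (3 - 1*11)²) - 10759 = (7 - (3 - 11)²) - 10759 = (7 - 1*(-8)²) - 10759 = (7 - 1*64) - 10759 = (7 - 64) - 10759 = -57 - 10759 = -10816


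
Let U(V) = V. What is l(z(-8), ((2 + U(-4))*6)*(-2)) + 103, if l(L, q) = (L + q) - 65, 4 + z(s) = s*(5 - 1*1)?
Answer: 26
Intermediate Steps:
z(s) = -4 + 4*s (z(s) = -4 + s*(5 - 1*1) = -4 + s*(5 - 1) = -4 + s*4 = -4 + 4*s)
l(L, q) = -65 + L + q
l(z(-8), ((2 + U(-4))*6)*(-2)) + 103 = (-65 + (-4 + 4*(-8)) + ((2 - 4)*6)*(-2)) + 103 = (-65 + (-4 - 32) - 2*6*(-2)) + 103 = (-65 - 36 - 12*(-2)) + 103 = (-65 - 36 + 24) + 103 = -77 + 103 = 26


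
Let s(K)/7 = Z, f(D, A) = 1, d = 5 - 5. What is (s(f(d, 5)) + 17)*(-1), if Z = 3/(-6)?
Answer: -27/2 ≈ -13.500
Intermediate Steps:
d = 0
Z = -½ (Z = 3*(-⅙) = -½ ≈ -0.50000)
s(K) = -7/2 (s(K) = 7*(-½) = -7/2)
(s(f(d, 5)) + 17)*(-1) = (-7/2 + 17)*(-1) = (27/2)*(-1) = -27/2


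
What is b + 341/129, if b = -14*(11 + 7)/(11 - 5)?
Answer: -5077/129 ≈ -39.357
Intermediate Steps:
b = -42 (b = -252/6 = -14*3 = -42)
b + 341/129 = -42 + 341/129 = -5077/129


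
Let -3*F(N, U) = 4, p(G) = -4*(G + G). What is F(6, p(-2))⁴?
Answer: 256/81 ≈ 3.1605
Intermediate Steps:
p(G) = -8*G
F(N, U) = -4/3 (F(N, U) = -⅓*4 = -4/3)
F(6, p(-2))⁴ = (-4/3)⁴ = 256/81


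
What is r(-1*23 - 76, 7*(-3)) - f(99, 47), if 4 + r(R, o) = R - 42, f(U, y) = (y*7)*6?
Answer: -2119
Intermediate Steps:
f(U, y) = 42*y (f(U, y) = (7*y)*6 = 42*y)
r(R, o) = -46 + R (r(R, o) = -4 + (R - 42) = -4 + (-42 + R) = -46 + R)
r(-1*23 - 76, 7*(-3)) - f(99, 47) = (-46 + (-1*23 - 76)) - 42*47 = (-46 + (-23 - 76)) - 1*1974 = (-46 - 99) - 1974 = -145 - 1974 = -2119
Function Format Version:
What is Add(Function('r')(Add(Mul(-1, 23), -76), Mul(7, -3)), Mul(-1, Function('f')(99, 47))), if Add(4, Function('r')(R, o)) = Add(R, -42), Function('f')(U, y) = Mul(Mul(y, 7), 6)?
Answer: -2119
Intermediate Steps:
Function('f')(U, y) = Mul(42, y) (Function('f')(U, y) = Mul(Mul(7, y), 6) = Mul(42, y))
Function('r')(R, o) = Add(-46, R) (Function('r')(R, o) = Add(-4, Add(R, -42)) = Add(-4, Add(-42, R)) = Add(-46, R))
Add(Function('r')(Add(Mul(-1, 23), -76), Mul(7, -3)), Mul(-1, Function('f')(99, 47))) = Add(Add(-46, Add(Mul(-1, 23), -76)), Mul(-1, Mul(42, 47))) = Add(Add(-46, Add(-23, -76)), Mul(-1, 1974)) = Add(Add(-46, -99), -1974) = Add(-145, -1974) = -2119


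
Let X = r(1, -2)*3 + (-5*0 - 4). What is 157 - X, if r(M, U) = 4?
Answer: 149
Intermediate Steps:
X = 8 (X = 4*3 + (-5*0 - 4) = 12 + (0 - 4) = 12 - 4 = 8)
157 - X = 157 - 1*8 = 157 - 8 = 149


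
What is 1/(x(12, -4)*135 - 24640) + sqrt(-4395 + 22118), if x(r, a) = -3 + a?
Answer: -1/25585 + sqrt(17723) ≈ 133.13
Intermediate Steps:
1/(x(12, -4)*135 - 24640) + sqrt(-4395 + 22118) = 1/((-3 - 4)*135 - 24640) + sqrt(-4395 + 22118) = 1/(-7*135 - 24640) + sqrt(17723) = 1/(-945 - 24640) + sqrt(17723) = 1/(-25585) + sqrt(17723) = -1/25585 + sqrt(17723)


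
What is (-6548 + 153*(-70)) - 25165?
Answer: -42423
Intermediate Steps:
(-6548 + 153*(-70)) - 25165 = (-6548 - 10710) - 25165 = -17258 - 25165 = -42423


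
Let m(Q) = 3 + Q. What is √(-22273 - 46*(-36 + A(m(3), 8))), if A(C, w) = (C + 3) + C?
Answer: I*√21307 ≈ 145.97*I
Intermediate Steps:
A(C, w) = 3 + 2*C (A(C, w) = (3 + C) + C = 3 + 2*C)
√(-22273 - 46*(-36 + A(m(3), 8))) = √(-22273 - 46*(-36 + (3 + 2*(3 + 3)))) = √(-22273 - 46*(-36 + (3 + 2*6))) = √(-22273 - 46*(-36 + (3 + 12))) = √(-22273 - 46*(-36 + 15)) = √(-22273 - 46*(-21)) = √(-22273 + 966) = √(-21307) = I*√21307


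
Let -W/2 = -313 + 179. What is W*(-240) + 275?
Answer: -64045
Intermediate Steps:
W = 268 (W = -2*(-313 + 179) = -2*(-134) = 268)
W*(-240) + 275 = 268*(-240) + 275 = -64320 + 275 = -64045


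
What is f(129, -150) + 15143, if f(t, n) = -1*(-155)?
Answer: 15298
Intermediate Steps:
f(t, n) = 155
f(129, -150) + 15143 = 155 + 15143 = 15298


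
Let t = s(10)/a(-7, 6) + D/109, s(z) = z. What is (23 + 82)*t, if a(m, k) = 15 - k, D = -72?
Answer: 15470/327 ≈ 47.309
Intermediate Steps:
t = 442/981 (t = 10/(15 - 1*6) - 72/109 = 10/(15 - 6) - 72*1/109 = 10/9 - 72/109 = 442/981 ≈ 0.45056)
(23 + 82)*t = (23 + 82)*(442/981) = 105*(442/981) = 15470/327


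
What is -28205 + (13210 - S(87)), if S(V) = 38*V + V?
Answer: -18388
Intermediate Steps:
S(V) = 39*V
-28205 + (13210 - S(87)) = -28205 + (13210 - 39*87) = -28205 + (13210 - 1*3393) = -28205 + (13210 - 3393) = -28205 + 9817 = -18388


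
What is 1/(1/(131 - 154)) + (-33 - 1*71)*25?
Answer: -2623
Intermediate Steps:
1/(1/(131 - 154)) + (-33 - 1*71)*25 = 1/(1/(-23)) + (-33 - 71)*25 = 1/(-1/23) - 104*25 = -23 - 2600 = -2623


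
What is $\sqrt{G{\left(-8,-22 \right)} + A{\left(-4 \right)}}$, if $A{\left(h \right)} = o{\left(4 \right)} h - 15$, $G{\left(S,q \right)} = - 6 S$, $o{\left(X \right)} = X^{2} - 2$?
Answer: $i \sqrt{23} \approx 4.7958 i$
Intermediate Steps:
$o{\left(X \right)} = -2 + X^{2}$ ($o{\left(X \right)} = X^{2} - 2 = -2 + X^{2}$)
$A{\left(h \right)} = -15 + 14 h$ ($A{\left(h \right)} = \left(-2 + 4^{2}\right) h - 15 = \left(-2 + 16\right) h - 15 = 14 h - 15 = -15 + 14 h$)
$\sqrt{G{\left(-8,-22 \right)} + A{\left(-4 \right)}} = \sqrt{\left(-6\right) \left(-8\right) + \left(-15 + 14 \left(-4\right)\right)} = \sqrt{48 - 71} = \sqrt{-23} = i \sqrt{23}$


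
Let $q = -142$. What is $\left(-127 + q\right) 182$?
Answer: $-48958$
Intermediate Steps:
$\left(-127 + q\right) 182 = \left(-127 - 142\right) 182 = \left(-269\right) 182 = -48958$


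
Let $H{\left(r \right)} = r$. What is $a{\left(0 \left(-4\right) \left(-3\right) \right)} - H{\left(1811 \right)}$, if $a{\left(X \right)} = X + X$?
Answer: $-1811$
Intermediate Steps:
$a{\left(X \right)} = 2 X$
$a{\left(0 \left(-4\right) \left(-3\right) \right)} - H{\left(1811 \right)} = 2 \cdot 0 \left(-4\right) \left(-3\right) - 1811 = 2 \cdot 0 \left(-3\right) - 1811 = 2 \cdot 0 - 1811 = 0 - 1811 = -1811$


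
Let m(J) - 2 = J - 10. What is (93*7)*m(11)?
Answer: 1953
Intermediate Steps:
m(J) = -8 + J (m(J) = 2 + (J - 10) = 2 + (-10 + J) = -8 + J)
(93*7)*m(11) = (93*7)*(-8 + 11) = 651*3 = 1953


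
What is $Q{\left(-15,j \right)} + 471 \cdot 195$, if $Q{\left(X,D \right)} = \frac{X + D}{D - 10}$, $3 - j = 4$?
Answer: $\frac{1010311}{11} \approx 91847.0$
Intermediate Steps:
$j = -1$ ($j = 3 - 4 = -1$)
$Q{\left(X,D \right)} = \frac{D + X}{-10 + D}$
$Q{\left(-15,j \right)} + 471 \cdot 195 = \frac{-1 - 15}{-10 - 1} + 471 \cdot 195 = \frac{1}{-11} \left(-16\right) + 91845 = \left(- \frac{1}{11}\right) \left(-16\right) + 91845 = \frac{16}{11} + 91845 = \frac{1010311}{11}$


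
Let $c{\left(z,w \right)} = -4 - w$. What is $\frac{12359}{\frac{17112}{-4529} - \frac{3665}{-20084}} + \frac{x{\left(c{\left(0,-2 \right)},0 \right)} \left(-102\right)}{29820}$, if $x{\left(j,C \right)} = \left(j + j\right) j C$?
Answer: $- \frac{66128236972}{19239919} \approx -3437.0$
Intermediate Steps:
$x{\left(j,C \right)} = 2 C j^{2}$ ($x{\left(j,C \right)} = 2 j j C = 2 j^{2} C = 2 C j^{2}$)
$\frac{12359}{\frac{17112}{-4529} - \frac{3665}{-20084}} + \frac{x{\left(c{\left(0,-2 \right)},0 \right)} \left(-102\right)}{29820} = \frac{12359}{\frac{17112}{-4529} - \frac{3665}{-20084}} + \frac{2 \cdot 0 \left(-4 - -2\right)^{2} \left(-102\right)}{29820} = \frac{12359}{17112 \left(- \frac{1}{4529}\right) - - \frac{3665}{20084}} + 2 \cdot 0 \left(-4 + 2\right)^{2} \left(-102\right) \frac{1}{29820} = \frac{12359}{- \frac{17112}{4529} + \frac{3665}{20084}} + 2 \cdot 0 \left(-2\right)^{2} \left(-102\right) \frac{1}{29820} = \frac{12359}{- \frac{327078623}{90960436}} + 2 \cdot 0 \cdot 4 \left(-102\right) \frac{1}{29820} = 12359 \left(- \frac{90960436}{327078623}\right) + 0 \left(-102\right) \frac{1}{29820} = - \frac{66128236972}{19239919} + 0 \cdot \frac{1}{29820} = - \frac{66128236972}{19239919} + 0 = - \frac{66128236972}{19239919}$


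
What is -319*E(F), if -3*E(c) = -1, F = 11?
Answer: -319/3 ≈ -106.33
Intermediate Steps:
E(c) = 1/3 (E(c) = -1/3*(-1) = 1/3)
-319*E(F) = -319*1/3 = -319/3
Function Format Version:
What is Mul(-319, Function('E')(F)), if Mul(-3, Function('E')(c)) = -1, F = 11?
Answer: Rational(-319, 3) ≈ -106.33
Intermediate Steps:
Function('E')(c) = Rational(1, 3) (Function('E')(c) = Mul(Rational(-1, 3), -1) = Rational(1, 3))
Mul(-319, Function('E')(F)) = Mul(-319, Rational(1, 3)) = Rational(-319, 3)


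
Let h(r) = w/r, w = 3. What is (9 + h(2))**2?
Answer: 441/4 ≈ 110.25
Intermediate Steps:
h(r) = 3/r
(9 + h(2))**2 = (9 + 3/2)**2 = (21/2)**2 = 441/4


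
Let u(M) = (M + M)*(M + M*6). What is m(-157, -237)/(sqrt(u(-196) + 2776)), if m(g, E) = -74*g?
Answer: 5809*sqrt(5406)/27030 ≈ 15.801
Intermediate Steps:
u(M) = 14*M**2 (u(M) = (2*M)*(M + 6*M) = (2*M)*(7*M) = 14*M**2)
m(-157, -237)/(sqrt(u(-196) + 2776)) = (-74*(-157))/(sqrt(14*(-196)**2 + 2776)) = 11618/(sqrt(14*38416 + 2776)) = 11618/(sqrt(537824 + 2776)) = 11618/(sqrt(540600)) = 11618/((10*sqrt(5406))) = 11618*(sqrt(5406)/54060) = 5809*sqrt(5406)/27030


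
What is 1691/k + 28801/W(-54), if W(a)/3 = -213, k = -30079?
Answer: -867385828/19220481 ≈ -45.128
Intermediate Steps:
W(a) = -639 (W(a) = 3*(-213) = -639)
1691/k + 28801/W(-54) = 1691/(-30079) + 28801/(-639) = 1691*(-1/30079) + 28801*(-1/639) = -1691/30079 - 28801/639 = -867385828/19220481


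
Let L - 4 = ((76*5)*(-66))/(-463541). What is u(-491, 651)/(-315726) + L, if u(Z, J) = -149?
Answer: 593395258753/146351945766 ≈ 4.0546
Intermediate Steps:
L = 1879244/463541 (L = 4 + ((76*5)*(-66))/(-463541) = 4 + (380*(-66))*(-1/463541) = 4 - 25080*(-1/463541) = 4 + 25080/463541 = 1879244/463541 ≈ 4.0541)
u(-491, 651)/(-315726) + L = -149/(-315726) + 1879244/463541 = -149*(-1/315726) + 1879244/463541 = 149/315726 + 1879244/463541 = 593395258753/146351945766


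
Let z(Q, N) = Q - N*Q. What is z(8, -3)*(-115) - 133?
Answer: -3813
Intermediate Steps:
z(Q, N) = Q - N*Q
z(8, -3)*(-115) - 133 = (8*(1 - 1*(-3)))*(-115) - 133 = (8*(1 + 3))*(-115) - 133 = (8*4)*(-115) - 133 = 32*(-115) - 133 = -3680 - 133 = -3813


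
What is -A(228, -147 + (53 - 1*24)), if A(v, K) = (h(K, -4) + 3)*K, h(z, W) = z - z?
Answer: 354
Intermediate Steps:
h(z, W) = 0
A(v, K) = 3*K (A(v, K) = (0 + 3)*K = 3*K)
-A(228, -147 + (53 - 1*24)) = -3*(-147 + (53 - 1*24)) = -3*(-147 + (53 - 24)) = -3*(-147 + 29) = -3*(-118) = -1*(-354) = 354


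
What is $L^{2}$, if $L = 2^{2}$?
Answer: $16$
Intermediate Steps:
$L = 4$
$L^{2} = 4^{2} = 16$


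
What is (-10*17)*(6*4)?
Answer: -4080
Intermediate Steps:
(-10*17)*(6*4) = -170*24 = -4080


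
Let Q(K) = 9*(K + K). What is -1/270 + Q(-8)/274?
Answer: -19577/36990 ≈ -0.52925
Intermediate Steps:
Q(K) = 18*K (Q(K) = 9*(2*K) = 18*K)
-1/270 + Q(-8)/274 = -1/270 + (18*(-8))/274 = -1*1/270 - 144*1/274 = -1/270 - 72/137 = -19577/36990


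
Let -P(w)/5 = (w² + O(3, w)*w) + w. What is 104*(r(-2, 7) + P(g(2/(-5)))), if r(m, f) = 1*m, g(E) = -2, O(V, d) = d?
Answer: -3328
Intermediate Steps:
r(m, f) = m
P(w) = -10*w² - 5*w (P(w) = -5*((w² + w*w) + w) = -5*((w² + w²) + w) = -5*(2*w² + w) = -5*(w + 2*w²) = -10*w² - 5*w)
104*(r(-2, 7) + P(g(2/(-5)))) = 104*(-2 - 5*(-2)*(1 + 2*(-2))) = 104*(-2 - 5*(-2)*(1 - 4)) = 104*(-2 - 5*(-2)*(-3)) = 104*(-2 - 30) = 104*(-32) = -3328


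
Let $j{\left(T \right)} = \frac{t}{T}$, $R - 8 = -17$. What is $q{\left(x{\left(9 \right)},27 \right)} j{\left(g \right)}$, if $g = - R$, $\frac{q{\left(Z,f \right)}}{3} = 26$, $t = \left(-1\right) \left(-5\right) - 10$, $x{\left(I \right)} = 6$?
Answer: $- \frac{130}{3} \approx -43.333$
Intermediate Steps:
$R = -9$ ($R = 8 - 17 = -9$)
$t = -5$ ($t = 5 - 10 = -5$)
$q{\left(Z,f \right)} = 78$ ($q{\left(Z,f \right)} = 3 \cdot 26 = 78$)
$g = 9$ ($g = \left(-1\right) \left(-9\right) = 9$)
$j{\left(T \right)} = - \frac{5}{T}$
$q{\left(x{\left(9 \right)},27 \right)} j{\left(g \right)} = 78 \left(- \frac{5}{9}\right) = - \frac{130}{3}$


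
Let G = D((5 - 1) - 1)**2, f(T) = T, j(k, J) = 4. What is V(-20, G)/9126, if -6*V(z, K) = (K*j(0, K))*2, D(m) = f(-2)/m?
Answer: -8/123201 ≈ -6.4934e-5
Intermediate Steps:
D(m) = -2/m
G = 4/9 (G = (-2/((5 - 1) - 1))**2 = (-2/(4 - 1))**2 = (-2/3)**2 = 4/9 ≈ 0.44444)
V(z, K) = -4*K/3 (V(z, K) = -K*4*2/6 = -4*K*2/6 = -4*K/3)
V(-20, G)/9126 = -4/3*4/9/9126 = -16/27*1/9126 = -8/123201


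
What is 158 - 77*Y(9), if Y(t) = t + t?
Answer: -1228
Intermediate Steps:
Y(t) = 2*t
158 - 77*Y(9) = 158 - 154*9 = 158 - 77*18 = 158 - 1386 = -1228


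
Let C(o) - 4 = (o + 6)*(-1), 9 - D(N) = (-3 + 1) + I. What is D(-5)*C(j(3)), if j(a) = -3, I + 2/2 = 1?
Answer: 11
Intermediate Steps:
I = 0 (I = -1 + 1 = 0)
D(N) = 11 (D(N) = 9 - ((-3 + 1) + 0) = 9 - (-2 + 0) = 9 - 1*(-2) = 9 + 2 = 11)
C(o) = -2 - o (C(o) = 4 + (o + 6)*(-1) = 4 + (6 + o)*(-1) = 4 + (-6 - o) = -2 - o)
D(-5)*C(j(3)) = 11*(-2 - 1*(-3)) = 11*(-2 + 3) = 11*1 = 11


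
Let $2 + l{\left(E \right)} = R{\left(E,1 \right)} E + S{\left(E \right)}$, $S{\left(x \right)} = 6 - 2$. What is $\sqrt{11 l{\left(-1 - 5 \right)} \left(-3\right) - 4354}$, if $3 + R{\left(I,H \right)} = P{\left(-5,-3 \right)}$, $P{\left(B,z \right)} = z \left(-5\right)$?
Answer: $2 i \sqrt{511} \approx 45.211 i$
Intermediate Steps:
$P{\left(B,z \right)} = - 5 z$
$R{\left(I,H \right)} = 12$ ($R{\left(I,H \right)} = -3 - -15 = -3 + 15 = 12$)
$S{\left(x \right)} = 4$ ($S{\left(x \right)} = 6 - 2 = 4$)
$l{\left(E \right)} = 2 + 12 E$ ($l{\left(E \right)} = -2 + \left(12 E + 4\right) = -2 + \left(4 + 12 E\right) = 2 + 12 E$)
$\sqrt{11 l{\left(-1 - 5 \right)} \left(-3\right) - 4354} = \sqrt{11 \left(2 + 12 \left(-1 - 5\right)\right) \left(-3\right) - 4354} = \sqrt{11 \left(2 + 12 \left(-6\right)\right) \left(-3\right) - 4354} = \sqrt{11 \left(2 - 72\right) \left(-3\right) - 4354} = \sqrt{11 \left(-70\right) \left(-3\right) - 4354} = \sqrt{\left(-770\right) \left(-3\right) - 4354} = \sqrt{2310 - 4354} = \sqrt{-2044} = 2 i \sqrt{511}$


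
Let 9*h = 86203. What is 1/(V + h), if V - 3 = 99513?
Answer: 9/981847 ≈ 9.1664e-6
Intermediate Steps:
h = 86203/9 (h = (1/9)*86203 = 86203/9 ≈ 9578.1)
V = 99516 (V = 3 + 99513 = 99516)
1/(V + h) = 1/(99516 + 86203/9) = 1/(981847/9) = 9/981847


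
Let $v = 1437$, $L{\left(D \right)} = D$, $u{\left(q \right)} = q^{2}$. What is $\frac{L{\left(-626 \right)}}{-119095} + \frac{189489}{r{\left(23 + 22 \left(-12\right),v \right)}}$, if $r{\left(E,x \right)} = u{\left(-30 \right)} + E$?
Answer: $\frac{22567604989}{78483605} \approx 287.55$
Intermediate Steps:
$r{\left(E,x \right)} = 900 + E$ ($r{\left(E,x \right)} = \left(-30\right)^{2} + E = 900 + E$)
$\frac{L{\left(-626 \right)}}{-119095} + \frac{189489}{r{\left(23 + 22 \left(-12\right),v \right)}} = - \frac{626}{-119095} + \frac{189489}{900 + \left(23 + 22 \left(-12\right)\right)} = \left(-626\right) \left(- \frac{1}{119095}\right) + \frac{189489}{900 + \left(23 - 264\right)} = \frac{626}{119095} + \frac{189489}{900 - 241} = \frac{626}{119095} + \frac{189489}{659} = \frac{22567604989}{78483605}$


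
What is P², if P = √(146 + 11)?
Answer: 157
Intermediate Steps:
P = √157 ≈ 12.530
P² = (√157)² = 157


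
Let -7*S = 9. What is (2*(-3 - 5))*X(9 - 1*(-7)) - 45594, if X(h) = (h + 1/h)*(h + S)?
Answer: -345629/7 ≈ -49376.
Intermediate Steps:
S = -9/7 (S = -⅐*9 = -9/7 ≈ -1.2857)
X(h) = (-9/7 + h)*(h + 1/h) (X(h) = (h + 1/h)*(h - 9/7) = (h + 1/h)*(-9/7 + h) = (-9/7 + h)*(h + 1/h))
(2*(-3 - 5))*X(9 - 1*(-7)) - 45594 = (2*(-3 - 5))*(1 + (9 - 1*(-7))² - 9*(9 - 1*(-7))/7 - 9/(7*(9 - 1*(-7)))) - 45594 = (2*(-8))*(1 + (9 + 7)² - 9*(9 + 7)/7 - 9/(7*(9 + 7))) - 45594 = -16*(1 + 16² - 9/7*16 - 9/7/16) - 45594 = -16*(1 + 256 - 144/7 - 9/7*1/16) - 45594 = -16*(1 + 256 - 144/7 - 9/112) - 45594 = -16*26471/112 - 45594 = -26471/7 - 45594 = -345629/7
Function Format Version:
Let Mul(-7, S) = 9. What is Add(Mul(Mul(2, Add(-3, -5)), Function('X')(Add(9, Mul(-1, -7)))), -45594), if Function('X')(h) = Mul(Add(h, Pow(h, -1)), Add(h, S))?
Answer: Rational(-345629, 7) ≈ -49376.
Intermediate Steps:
S = Rational(-9, 7) (S = Mul(Rational(-1, 7), 9) = Rational(-9, 7) ≈ -1.2857)
Function('X')(h) = Mul(Add(Rational(-9, 7), h), Add(h, Pow(h, -1))) (Function('X')(h) = Mul(Add(h, Pow(h, -1)), Add(h, Rational(-9, 7))) = Mul(Add(h, Pow(h, -1)), Add(Rational(-9, 7), h)) = Mul(Add(Rational(-9, 7), h), Add(h, Pow(h, -1))))
Add(Mul(Mul(2, Add(-3, -5)), Function('X')(Add(9, Mul(-1, -7)))), -45594) = Add(Mul(Mul(2, Add(-3, -5)), Add(1, Pow(Add(9, Mul(-1, -7)), 2), Mul(Rational(-9, 7), Add(9, Mul(-1, -7))), Mul(Rational(-9, 7), Pow(Add(9, Mul(-1, -7)), -1)))), -45594) = Add(Mul(Mul(2, -8), Add(1, Pow(Add(9, 7), 2), Mul(Rational(-9, 7), Add(9, 7)), Mul(Rational(-9, 7), Pow(Add(9, 7), -1)))), -45594) = Add(Mul(-16, Add(1, Pow(16, 2), Mul(Rational(-9, 7), 16), Mul(Rational(-9, 7), Pow(16, -1)))), -45594) = Add(Mul(-16, Add(1, 256, Rational(-144, 7), Mul(Rational(-9, 7), Rational(1, 16)))), -45594) = Add(Mul(-16, Add(1, 256, Rational(-144, 7), Rational(-9, 112))), -45594) = Add(Mul(-16, Rational(26471, 112)), -45594) = Add(Rational(-26471, 7), -45594) = Rational(-345629, 7)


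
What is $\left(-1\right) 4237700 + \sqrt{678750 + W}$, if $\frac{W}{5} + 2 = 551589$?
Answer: $-4237700 + \sqrt{3436685} \approx -4.2358 \cdot 10^{6}$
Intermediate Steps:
$W = 2757935$ ($W = -10 + 5 \cdot 551589 = -10 + 2757945 = 2757935$)
$\left(-1\right) 4237700 + \sqrt{678750 + W} = \left(-1\right) 4237700 + \sqrt{678750 + 2757935} = -4237700 + \sqrt{3436685}$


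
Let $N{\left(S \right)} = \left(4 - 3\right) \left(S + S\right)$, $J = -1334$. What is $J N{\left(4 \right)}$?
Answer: $-10672$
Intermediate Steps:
$N{\left(S \right)} = 2 S$ ($N{\left(S \right)} = 1 \cdot 2 S = 2 S$)
$J N{\left(4 \right)} = - 1334 \cdot 2 \cdot 4 = \left(-1334\right) 8 = -10672$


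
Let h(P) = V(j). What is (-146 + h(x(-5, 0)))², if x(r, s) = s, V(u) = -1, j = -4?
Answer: 21609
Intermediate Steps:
h(P) = -1
(-146 + h(x(-5, 0)))² = (-146 - 1)² = (-147)² = 21609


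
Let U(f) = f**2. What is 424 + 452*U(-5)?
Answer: 11724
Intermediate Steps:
424 + 452*U(-5) = 424 + 452*(-5)**2 = 424 + 452*25 = 424 + 11300 = 11724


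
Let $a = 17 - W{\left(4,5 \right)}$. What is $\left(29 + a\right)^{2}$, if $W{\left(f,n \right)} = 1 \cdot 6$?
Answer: $1600$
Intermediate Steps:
$W{\left(f,n \right)} = 6$
$a = 11$ ($a = 17 - 6 = 11$)
$\left(29 + a\right)^{2} = \left(29 + 11\right)^{2} = 40^{2} = 1600$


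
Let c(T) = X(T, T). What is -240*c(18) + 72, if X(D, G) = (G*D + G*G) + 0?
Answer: -155448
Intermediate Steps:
X(D, G) = G² + D*G (X(D, G) = (D*G + G²) + 0 = (G² + D*G) + 0 = G² + D*G)
c(T) = 2*T² (c(T) = T*(T + T) = T*(2*T) = 2*T²)
-240*c(18) + 72 = -480*18² + 72 = -480*324 + 72 = -240*648 + 72 = -155520 + 72 = -155448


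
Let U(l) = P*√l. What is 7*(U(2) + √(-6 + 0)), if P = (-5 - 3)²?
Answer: 448*√2 + 7*I*√6 ≈ 633.57 + 17.146*I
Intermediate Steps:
P = 64 (P = (-8)² = 64)
U(l) = 64*√l
7*(U(2) + √(-6 + 0)) = 7*(64*√2 + √(-6 + 0)) = 7*(64*√2 + √(-6)) = 7*(64*√2 + I*√6) = 448*√2 + 7*I*√6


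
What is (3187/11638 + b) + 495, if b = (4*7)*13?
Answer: 10000229/11638 ≈ 859.27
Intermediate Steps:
b = 364 (b = 28*13 = 364)
(3187/11638 + b) + 495 = (3187/11638 + 364) + 495 = 4239419/11638 + 495 = 10000229/11638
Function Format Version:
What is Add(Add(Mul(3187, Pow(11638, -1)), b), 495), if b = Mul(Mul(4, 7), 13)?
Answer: Rational(10000229, 11638) ≈ 859.27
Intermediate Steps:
b = 364 (b = Mul(28, 13) = 364)
Add(Add(Mul(3187, Pow(11638, -1)), b), 495) = Add(Add(Mul(3187, Pow(11638, -1)), 364), 495) = Add(Add(Mul(3187, Rational(1, 11638)), 364), 495) = Add(Add(Rational(3187, 11638), 364), 495) = Add(Rational(4239419, 11638), 495) = Rational(10000229, 11638)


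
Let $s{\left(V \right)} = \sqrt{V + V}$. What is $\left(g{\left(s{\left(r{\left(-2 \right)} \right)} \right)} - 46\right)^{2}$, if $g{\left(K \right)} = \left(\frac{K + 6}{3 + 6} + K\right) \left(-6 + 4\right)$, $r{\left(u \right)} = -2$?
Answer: $\frac{179876}{81} + \frac{11360 i}{27} \approx 2220.7 + 420.74 i$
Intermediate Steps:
$s{\left(V \right)} = \sqrt{2} \sqrt{V}$ ($s{\left(V \right)} = \sqrt{2 V} = \sqrt{2} \sqrt{V}$)
$g{\left(K \right)} = - \frac{4}{3} - \frac{20 K}{9}$ ($g{\left(K \right)} = \left(\frac{6 + K}{9} + K\right) \left(-2\right) = \left(\left(6 + K\right) \frac{1}{9} + K\right) \left(-2\right) = \left(\left(\frac{2}{3} + \frac{K}{9}\right) + K\right) \left(-2\right) = \left(\frac{2}{3} + \frac{10 K}{9}\right) \left(-2\right) = - \frac{4}{3} - \frac{20 K}{9}$)
$\left(g{\left(s{\left(r{\left(-2 \right)} \right)} \right)} - 46\right)^{2} = \left(\left(- \frac{4}{3} - \frac{20 \sqrt{2} \sqrt{-2}}{9}\right) - 46\right)^{2} = \left(\left(- \frac{4}{3} - \frac{20 \sqrt{2} i \sqrt{2}}{9}\right) - 46\right)^{2} = \left(\left(- \frac{4}{3} - \frac{20 \cdot 2 i}{9}\right) - 46\right)^{2} = \left(\left(- \frac{4}{3} - \frac{40 i}{9}\right) - 46\right)^{2} = \left(- \frac{142}{3} - \frac{40 i}{9}\right)^{2}$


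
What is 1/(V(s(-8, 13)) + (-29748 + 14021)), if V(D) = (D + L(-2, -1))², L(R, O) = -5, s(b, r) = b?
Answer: -1/15558 ≈ -6.4276e-5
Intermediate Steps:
V(D) = (-5 + D)² (V(D) = (D - 5)² = (-5 + D)²)
1/(V(s(-8, 13)) + (-29748 + 14021)) = 1/((-5 - 8)² + (-29748 + 14021)) = 1/((-13)² - 15727) = 1/(169 - 15727) = 1/(-15558) = -1/15558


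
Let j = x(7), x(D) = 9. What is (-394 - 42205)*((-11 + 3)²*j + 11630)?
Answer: -519963394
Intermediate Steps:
j = 9
(-394 - 42205)*((-11 + 3)²*j + 11630) = (-394 - 42205)*((-11 + 3)²*9 + 11630) = -42599*((-8)²*9 + 11630) = -42599*(64*9 + 11630) = -42599*(576 + 11630) = -42599*12206 = -519963394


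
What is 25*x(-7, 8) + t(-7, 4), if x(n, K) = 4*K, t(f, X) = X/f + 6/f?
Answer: 5590/7 ≈ 798.57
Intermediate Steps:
t(f, X) = 6/f + X/f
25*x(-7, 8) + t(-7, 4) = 25*(4*8) + (6 + 4)/(-7) = 25*32 - ⅐*10 = 800 - 10/7 = 5590/7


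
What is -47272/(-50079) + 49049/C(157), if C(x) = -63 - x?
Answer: -222356821/1001580 ≈ -222.01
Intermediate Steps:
-47272/(-50079) + 49049/C(157) = -47272/(-50079) + 49049/(-63 - 1*157) = -47272*(-1/50079) + 49049/(-63 - 157) = 47272/50079 + 49049/(-220) = 47272/50079 + 49049*(-1/220) = 47272/50079 - 4459/20 = -222356821/1001580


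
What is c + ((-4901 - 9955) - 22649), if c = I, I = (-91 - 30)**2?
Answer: -22864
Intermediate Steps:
I = 14641 (I = (-121)**2 = 14641)
c = 14641
c + ((-4901 - 9955) - 22649) = 14641 + ((-4901 - 9955) - 22649) = 14641 + (-14856 - 22649) = 14641 - 37505 = -22864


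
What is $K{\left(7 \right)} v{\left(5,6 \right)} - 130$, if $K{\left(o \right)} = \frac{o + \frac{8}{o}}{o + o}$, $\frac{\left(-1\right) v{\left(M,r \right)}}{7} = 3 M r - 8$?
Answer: $- \frac{3247}{7} \approx -463.86$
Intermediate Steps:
$v{\left(M,r \right)} = 56 - 21 M r$ ($v{\left(M,r \right)} = - 7 \left(3 M r - 8\right) = - 7 \left(-8 + 3 M r\right) = 56 - 21 M r$)
$K{\left(o \right)} = \frac{o + \frac{8}{o}}{2 o}$
$K{\left(7 \right)} v{\left(5,6 \right)} - 130 = \left(\frac{1}{2} + \frac{4}{49}\right) \left(56 - 105 \cdot 6\right) - 130 = \left(\frac{1}{2} + 4 \cdot \frac{1}{49}\right) \left(56 - 630\right) - 130 = \left(\frac{1}{2} + \frac{4}{49}\right) \left(-574\right) - 130 = \frac{57}{98} \left(-574\right) - 130 = - \frac{2337}{7} - 130 = - \frac{3247}{7}$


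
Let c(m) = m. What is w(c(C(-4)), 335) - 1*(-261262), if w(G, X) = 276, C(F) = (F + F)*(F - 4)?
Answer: 261538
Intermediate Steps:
C(F) = 2*F*(-4 + F) (C(F) = (2*F)*(-4 + F) = 2*F*(-4 + F))
w(c(C(-4)), 335) - 1*(-261262) = 276 - 1*(-261262) = 276 + 261262 = 261538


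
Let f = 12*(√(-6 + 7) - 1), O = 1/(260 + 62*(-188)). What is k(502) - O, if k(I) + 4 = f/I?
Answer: -45583/11396 ≈ -3.9999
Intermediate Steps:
O = -1/11396 (O = 1/(260 - 11656) = 1/(-11396) = -1/11396 ≈ -8.7750e-5)
f = 0 (f = 12*(√1 - 1) = 12*(1 - 1) = 12*0 = 0)
k(I) = -4 (k(I) = -4 + 0/I = -4 + 0 = -4)
k(502) - O = -4 - 1*(-1/11396) = -4 + 1/11396 = -45583/11396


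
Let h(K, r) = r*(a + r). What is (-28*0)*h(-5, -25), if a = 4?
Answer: 0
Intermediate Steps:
h(K, r) = r*(4 + r)
(-28*0)*h(-5, -25) = (-28*0)*(-25*(4 - 25)) = 0*(-25*(-21)) = 0*525 = 0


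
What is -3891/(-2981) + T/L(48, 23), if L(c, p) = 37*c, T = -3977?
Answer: -4945021/5294256 ≈ -0.93404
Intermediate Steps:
-3891/(-2981) + T/L(48, 23) = -3891/(-2981) - 3977/(37*48) = -3891*(-1/2981) - 3977/1776 = 3891/2981 - 3977*1/1776 = 3891/2981 - 3977/1776 = -4945021/5294256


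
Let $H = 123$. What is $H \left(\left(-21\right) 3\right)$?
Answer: $-7749$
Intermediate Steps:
$H \left(\left(-21\right) 3\right) = 123 \left(\left(-21\right) 3\right) = 123 \left(-63\right) = -7749$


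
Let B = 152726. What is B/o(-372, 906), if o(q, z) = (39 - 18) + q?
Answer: -152726/351 ≈ -435.12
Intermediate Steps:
o(q, z) = 21 + q
B/o(-372, 906) = 152726/(21 - 372) = 152726/(-351) = 152726*(-1/351) = -152726/351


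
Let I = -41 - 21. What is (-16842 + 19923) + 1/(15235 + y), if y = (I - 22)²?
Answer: 68678572/22291 ≈ 3081.0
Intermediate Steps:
I = -62
y = 7056 (y = (-62 - 22)² = (-84)² = 7056)
(-16842 + 19923) + 1/(15235 + y) = (-16842 + 19923) + 1/(15235 + 7056) = 3081 + 1/22291 = 68678572/22291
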